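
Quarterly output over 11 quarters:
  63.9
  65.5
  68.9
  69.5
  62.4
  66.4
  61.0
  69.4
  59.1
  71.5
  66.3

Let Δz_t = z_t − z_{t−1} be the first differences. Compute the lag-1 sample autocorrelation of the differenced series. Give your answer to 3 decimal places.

-0.797

First differences Δz: 1.6, 3.4, 0.6, -7.1, 4.0, -5.4, 8.4, -10.3, 12.4, -5.2
Mean of differences = 0.2400
Numerator Σ(Δz_t−Δz̄)(Δz_{t+1}−Δz̄) = -372.3576
Denominator Σ(Δz_t−Δz̄)² = 466.9240
r_1(Δz) = -372.3576 / 466.9240 = -0.797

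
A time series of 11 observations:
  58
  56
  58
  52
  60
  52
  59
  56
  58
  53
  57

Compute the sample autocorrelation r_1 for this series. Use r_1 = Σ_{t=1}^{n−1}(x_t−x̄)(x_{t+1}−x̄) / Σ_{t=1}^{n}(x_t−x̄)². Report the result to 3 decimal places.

-0.781

Mean x̄ = (58 + 56 + 58 + 52 + 60 + 52 + 59 + 56 + 58 + 53 + 57)/11 = 56.2727
Numerator Σ_{t=1}^{10}(x_t−x̄)(x_{t+1}−x̄) = -61.0744
Denominator Σ(x_t−x̄)² = 78.1818
r_1 = -61.0744 / 78.1818 = -0.781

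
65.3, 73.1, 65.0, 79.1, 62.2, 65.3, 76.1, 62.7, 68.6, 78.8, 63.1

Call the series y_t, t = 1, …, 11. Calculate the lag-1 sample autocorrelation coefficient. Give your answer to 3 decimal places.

Mean ȳ = (65.3 + 73.1 + 65.0 + 79.1 + 62.2 + 65.3 + 76.1 + 62.7 + 68.6 + 78.8 + 63.1)/11 = 69.0273
Numerator Σ_{t=1}^{10}(y_t−ȳ)(y_{t+1}−ȳ) = -245.9807
Denominator Σ(y_t−ȳ)² = 429.5418
r_1 = -245.9807 / 429.5418 = -0.573

-0.573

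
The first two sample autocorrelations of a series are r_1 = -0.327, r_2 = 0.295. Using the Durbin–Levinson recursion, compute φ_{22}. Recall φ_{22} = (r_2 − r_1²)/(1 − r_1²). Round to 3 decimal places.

0.211

φ_{22} = (r_2 − r_1²) / (1 − r_1²)
r_1² = (-0.327)² = 0.106929
Numerator = 0.295 − 0.1069 = 0.1881; denominator = 1 − 0.1069 = 0.8931
φ_{22} = 0.1881 / 0.8931 = 0.211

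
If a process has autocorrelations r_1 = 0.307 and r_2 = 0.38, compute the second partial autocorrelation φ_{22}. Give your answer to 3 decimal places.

φ_{22} = (r_2 − r_1²) / (1 − r_1²)
r_1² = (0.307)² = 0.094249
Numerator = 0.38 − 0.0942 = 0.2858; denominator = 1 − 0.0942 = 0.9058
φ_{22} = 0.2858 / 0.9058 = 0.315

0.315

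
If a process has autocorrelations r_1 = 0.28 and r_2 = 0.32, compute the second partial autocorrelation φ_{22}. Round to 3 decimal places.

φ_{22} = (r_2 − r_1²) / (1 − r_1²)
r_1² = (0.28)² = 0.0784
Numerator = 0.32 − 0.0784 = 0.2416; denominator = 1 − 0.0784 = 0.9216
φ_{22} = 0.2416 / 0.9216 = 0.262

0.262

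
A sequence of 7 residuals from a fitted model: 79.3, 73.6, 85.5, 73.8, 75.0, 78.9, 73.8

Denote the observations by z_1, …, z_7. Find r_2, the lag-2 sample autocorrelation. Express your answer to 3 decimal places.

0.114

Mean z̄ = (79.3 + 73.6 + 85.5 + 73.8 + 75.0 + 78.9 + 73.8)/7 = 77.1286
Deviations from mean: 2.1714, -3.5286, 8.3714, -3.3286, -2.1286, 1.7714, -3.3286
Numerator Σ_{t=1}^{5}(z_t−z̄)(z_{t+2}−z̄) = 13.2927
Denominator Σ(z_t−z̄)² = 117.0743
r_2 = 13.2927 / 117.0743 = 0.114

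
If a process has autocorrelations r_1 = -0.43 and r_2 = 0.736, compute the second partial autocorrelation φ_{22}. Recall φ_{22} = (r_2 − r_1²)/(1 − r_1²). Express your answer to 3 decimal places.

φ_{22} = (r_2 − r_1²) / (1 − r_1²)
r_1² = (-0.43)² = 0.1849
Numerator = 0.736 − 0.1849 = 0.5511; denominator = 1 − 0.1849 = 0.8151
φ_{22} = 0.5511 / 0.8151 = 0.676

0.676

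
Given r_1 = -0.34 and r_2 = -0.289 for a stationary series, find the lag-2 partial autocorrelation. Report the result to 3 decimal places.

-0.457

φ_{22} = (r_2 − r_1²) / (1 − r_1²)
r_1² = (-0.34)² = 0.1156
Numerator = -0.289 − 0.1156 = -0.4046; denominator = 1 − 0.1156 = 0.8844
φ_{22} = -0.4046 / 0.8844 = -0.457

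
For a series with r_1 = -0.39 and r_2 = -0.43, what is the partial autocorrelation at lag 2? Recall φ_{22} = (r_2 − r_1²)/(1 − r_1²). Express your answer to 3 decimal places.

φ_{22} = (r_2 − r_1²) / (1 − r_1²)
r_1² = (-0.39)² = 0.1521
Numerator = -0.43 − 0.1521 = -0.5821; denominator = 1 − 0.1521 = 0.8479
φ_{22} = -0.5821 / 0.8479 = -0.687

-0.687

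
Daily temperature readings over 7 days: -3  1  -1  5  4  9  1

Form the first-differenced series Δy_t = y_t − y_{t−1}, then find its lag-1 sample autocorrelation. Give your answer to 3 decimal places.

First differences Δy: 4, -2, 6, -1, 5, -8
Mean of differences = 0.6667
Numerator Σ(Δy_t−Δȳ)(Δy_{t+1}−Δȳ) = -76.7778
Denominator Σ(Δy_t−Δȳ)² = 143.3333
r_1(Δy) = -76.7778 / 143.3333 = -0.536

-0.536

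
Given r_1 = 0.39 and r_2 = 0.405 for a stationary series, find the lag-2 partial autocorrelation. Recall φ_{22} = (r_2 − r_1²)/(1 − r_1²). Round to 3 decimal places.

0.298

φ_{22} = (r_2 − r_1²) / (1 − r_1²)
r_1² = (0.39)² = 0.1521
Numerator = 0.405 − 0.1521 = 0.2529; denominator = 1 − 0.1521 = 0.8479
φ_{22} = 0.2529 / 0.8479 = 0.298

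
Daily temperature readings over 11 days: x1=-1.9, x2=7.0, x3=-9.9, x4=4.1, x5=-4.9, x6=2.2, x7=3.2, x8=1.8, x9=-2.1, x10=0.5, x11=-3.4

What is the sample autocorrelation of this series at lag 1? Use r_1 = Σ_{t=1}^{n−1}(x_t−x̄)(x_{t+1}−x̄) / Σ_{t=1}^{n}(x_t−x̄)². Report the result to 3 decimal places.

-0.655

Mean x̄ = (-1.9 + 7.0 − 9.9 + 4.1 − 4.9 + 2.2 + 3.2 + 1.8 − 2.1 + 0.5 − 3.4)/11 = -0.3091
Numerator Σ_{t=1}^{10}(x_t−x̄)(x_{t+1}−x̄) = -147.2983
Denominator Σ(x_t−x̄)² = 224.9291
r_1 = -147.2983 / 224.9291 = -0.655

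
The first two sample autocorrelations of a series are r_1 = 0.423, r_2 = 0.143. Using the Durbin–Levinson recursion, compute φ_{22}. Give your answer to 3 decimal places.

-0.044

φ_{22} = (r_2 − r_1²) / (1 − r_1²)
r_1² = (0.423)² = 0.178929
Numerator = 0.143 − 0.1789 = -0.0359; denominator = 1 − 0.1789 = 0.8211
φ_{22} = -0.0359 / 0.8211 = -0.044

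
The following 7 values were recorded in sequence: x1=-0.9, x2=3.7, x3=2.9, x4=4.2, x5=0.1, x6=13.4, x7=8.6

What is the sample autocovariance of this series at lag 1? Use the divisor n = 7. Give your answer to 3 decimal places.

0.657

Mean x̄ = (-0.9 + 3.7 + 2.9 + 4.2 + 0.1 + 13.4 + 8.6)/7 = 4.5714
Σ_{t=1}^{6}(x_t−x̄)(x_{t+1}−x̄) = 4.5963
γ_1 = 4.5963 / 7 = 0.657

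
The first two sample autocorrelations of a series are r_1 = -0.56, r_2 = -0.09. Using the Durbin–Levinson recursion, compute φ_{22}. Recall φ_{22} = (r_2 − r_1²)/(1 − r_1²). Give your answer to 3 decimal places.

φ_{22} = (r_2 − r_1²) / (1 − r_1²)
r_1² = (-0.56)² = 0.3136
Numerator = -0.09 − 0.3136 = -0.4036; denominator = 1 − 0.3136 = 0.6864
φ_{22} = -0.4036 / 0.6864 = -0.588

-0.588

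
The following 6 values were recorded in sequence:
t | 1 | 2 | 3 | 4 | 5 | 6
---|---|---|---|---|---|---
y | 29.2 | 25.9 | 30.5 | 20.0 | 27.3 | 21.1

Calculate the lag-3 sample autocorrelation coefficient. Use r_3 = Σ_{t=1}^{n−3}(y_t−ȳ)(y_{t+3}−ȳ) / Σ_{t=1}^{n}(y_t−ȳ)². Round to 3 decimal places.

Mean ȳ = (29.2 + 25.9 + 30.5 + 20.0 + 27.3 + 21.1)/6 = 25.6667
Deviations from mean: 3.5333, 0.2333, 4.8333, -5.6667, 1.6333, -4.5667
Σ(y_t−ȳ)(y_{t+3}−ȳ) = (-20.0222) + (0.3811) + (-22.0722) = -41.7133
Denominator Σ(y_t−ȳ)² = 91.5333
r_3 = -41.7133 / 91.5333 = -0.456

-0.456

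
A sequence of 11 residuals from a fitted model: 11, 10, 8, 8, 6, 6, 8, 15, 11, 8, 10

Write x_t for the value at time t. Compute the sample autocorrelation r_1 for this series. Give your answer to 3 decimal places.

Mean x̄ = (11 + 10 + 8 + 8 + 6 + 6 + 8 + 15 + 11 + 8 + 10)/11 = 9.1818
Numerator Σ_{t=1}^{10}(x_t−x̄)(x_{t+1}−x̄) = 20.1488
Denominator Σ(x_t−x̄)² = 67.6364
r_1 = 20.1488 / 67.6364 = 0.298

0.298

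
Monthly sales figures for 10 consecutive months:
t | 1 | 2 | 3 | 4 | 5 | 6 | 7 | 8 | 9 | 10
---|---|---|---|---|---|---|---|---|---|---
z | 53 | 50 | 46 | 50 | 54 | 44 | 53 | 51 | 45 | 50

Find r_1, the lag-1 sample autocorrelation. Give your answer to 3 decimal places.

-0.425

Mean z̄ = (53 + 50 + 46 + 50 + 54 + 44 + 53 + 51 + 45 + 50)/10 = 49.6000
Numerator Σ_{t=1}^{9}(z_t−z̄)(z_{t+1}−z̄) = -46.9600
Denominator Σ(z_t−z̄)² = 110.4000
r_1 = -46.9600 / 110.4000 = -0.425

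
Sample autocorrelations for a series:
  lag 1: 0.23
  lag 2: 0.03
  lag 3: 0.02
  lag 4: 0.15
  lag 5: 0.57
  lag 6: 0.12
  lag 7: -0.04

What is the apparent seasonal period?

5

The largest autocorrelation is r_5 = 0.57; the remaining lags stay at or below 0.23. The elevated value at lag 1 (0.23), dropping to 0.03 at lag 2, reflects decaying short-term dependence rather than seasonality.
The dominant spike at lag 5 indicates a seasonal period of 5.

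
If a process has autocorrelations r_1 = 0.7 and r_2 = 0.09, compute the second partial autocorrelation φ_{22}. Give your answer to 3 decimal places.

φ_{22} = (r_2 − r_1²) / (1 − r_1²)
r_1² = (0.7)² = 0.49
Numerator = 0.09 − 0.4900 = -0.4000; denominator = 1 − 0.4900 = 0.5100
φ_{22} = -0.4000 / 0.5100 = -0.784

-0.784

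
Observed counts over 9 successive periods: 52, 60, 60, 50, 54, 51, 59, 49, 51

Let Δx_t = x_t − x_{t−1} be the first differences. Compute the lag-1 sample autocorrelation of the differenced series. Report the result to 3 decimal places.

First differences Δx: 8, 0, -10, 4, -3, 8, -10, 2
Mean of differences = -0.1250
Numerator Σ(Δx_t−Δx̄)(Δx_{t+1}−Δx̄) = -177.3906
Denominator Σ(Δx_t−Δx̄)² = 356.8750
r_1(Δx) = -177.3906 / 356.8750 = -0.497

-0.497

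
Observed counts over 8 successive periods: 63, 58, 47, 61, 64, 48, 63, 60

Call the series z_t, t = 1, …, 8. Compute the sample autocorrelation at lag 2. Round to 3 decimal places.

Mean z̄ = (63 + 58 + 47 + 61 + 64 + 48 + 63 + 60)/8 = 58.0000
Deviations from mean: 5.0000, 0.0000, -11.0000, 3.0000, 6.0000, -10.0000, 5.0000, 2.0000
Σ(z_t−z̄)(z_{t+2}−z̄) = (-55.0000) + (0.0000) + (-66.0000) + (-30.0000) + (30.0000) + (-20.0000) = -141.0000
Denominator Σ(z_t−z̄)² = 320.0000
r_2 = -141.0000 / 320.0000 = -0.441

-0.441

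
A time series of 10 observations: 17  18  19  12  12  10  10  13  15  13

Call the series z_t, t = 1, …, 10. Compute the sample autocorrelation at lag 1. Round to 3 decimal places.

0.556

Mean z̄ = (17 + 18 + 19 + 12 + 12 + 10 + 10 + 13 + 15 + 13)/10 = 13.9000
Numerator Σ_{t=1}^{9}(z_t−z̄)(z_{t+1}−z̄) = 51.6900
Denominator Σ(z_t−z̄)² = 92.9000
r_1 = 51.6900 / 92.9000 = 0.556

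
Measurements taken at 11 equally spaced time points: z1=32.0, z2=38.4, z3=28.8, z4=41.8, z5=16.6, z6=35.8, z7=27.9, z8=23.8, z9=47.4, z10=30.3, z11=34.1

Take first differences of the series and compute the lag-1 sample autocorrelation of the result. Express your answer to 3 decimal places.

First differences Δz: 6.4, -9.6, 13.0, -25.2, 19.2, -7.9, -4.1, 23.6, -17.1, 3.8
Mean of differences = 0.2100
Numerator Σ(Δz_t−Δz̄)(Δz_{t+1}−Δz̄) = -1680.6131
Denominator Σ(Δz_t−Δz̄)² = 2248.3890
r_1(Δz) = -1680.6131 / 2248.3890 = -0.747

-0.747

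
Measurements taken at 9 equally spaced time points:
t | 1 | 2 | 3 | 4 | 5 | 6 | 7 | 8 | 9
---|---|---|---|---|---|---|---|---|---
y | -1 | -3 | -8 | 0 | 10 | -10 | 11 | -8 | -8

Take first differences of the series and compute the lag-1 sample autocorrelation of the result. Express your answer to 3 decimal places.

First differences Δy: -2, -5, 8, 10, -20, 21, -19, 0
Mean of differences = -0.8750
Numerator Σ(Δy_t−Δȳ)(Δy_{t+1}−Δȳ) = -974.1406
Denominator Σ(Δy_t−Δȳ)² = 1388.8750
r_1(Δy) = -974.1406 / 1388.8750 = -0.701

-0.701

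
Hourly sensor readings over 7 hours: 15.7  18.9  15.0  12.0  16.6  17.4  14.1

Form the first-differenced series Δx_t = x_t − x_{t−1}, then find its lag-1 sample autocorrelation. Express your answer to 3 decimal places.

-0.210

First differences Δx: 3.2, -3.9, -3.0, 4.6, 0.8, -3.3
Mean of differences = -0.2667
Numerator Σ(Δx_t−Δx̄)(Δx_{t+1}−Δx̄) = -14.0111
Denominator Σ(Δx_t−Δx̄)² = 66.7133
r_1(Δx) = -14.0111 / 66.7133 = -0.210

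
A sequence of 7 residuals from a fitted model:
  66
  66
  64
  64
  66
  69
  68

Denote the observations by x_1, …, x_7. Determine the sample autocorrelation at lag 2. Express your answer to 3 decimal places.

-0.262

Mean x̄ = (66 + 66 + 64 + 64 + 66 + 69 + 68)/7 = 66.1429
Deviations from mean: -0.1429, -0.1429, -2.1429, -2.1429, -0.1429, 2.8571, 1.8571
Numerator Σ_{t=1}^{5}(x_t−x̄)(x_{t+2}−x̄) = -5.4694
Denominator Σ(x_t−x̄)² = 20.8571
r_2 = -5.4694 / 20.8571 = -0.262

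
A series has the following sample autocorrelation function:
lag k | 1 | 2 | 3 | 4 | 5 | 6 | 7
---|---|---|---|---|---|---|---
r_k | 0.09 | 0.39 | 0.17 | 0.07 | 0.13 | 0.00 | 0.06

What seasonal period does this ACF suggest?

The largest autocorrelation is r_2 = 0.39; the remaining lags stay at or below 0.17.
The dominant spike at lag 2 indicates a seasonal period of 2.

2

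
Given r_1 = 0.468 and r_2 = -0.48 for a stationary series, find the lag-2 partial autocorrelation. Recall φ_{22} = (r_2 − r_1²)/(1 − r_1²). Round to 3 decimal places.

-0.895

φ_{22} = (r_2 − r_1²) / (1 − r_1²)
r_1² = (0.468)² = 0.219024
Numerator = -0.48 − 0.2190 = -0.6990; denominator = 1 − 0.2190 = 0.7810
φ_{22} = -0.6990 / 0.7810 = -0.895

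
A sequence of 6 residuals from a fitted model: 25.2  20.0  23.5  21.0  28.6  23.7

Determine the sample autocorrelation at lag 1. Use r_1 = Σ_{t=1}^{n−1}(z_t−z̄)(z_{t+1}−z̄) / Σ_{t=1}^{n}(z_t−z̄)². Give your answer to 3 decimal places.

Mean z̄ = (25.2 + 20.0 + 23.5 + 21.0 + 28.6 + 23.7)/6 = 23.6667
Deviations from mean: 1.5333, -3.6667, -0.1667, -2.6667, 4.9333, 0.0333
Σ(z_t−z̄)(z_{t+1}−z̄) = (-5.6222) + (0.6111) + (0.4444) + (-13.1556) + (0.1644) = -17.5578
Denominator Σ(z_t−z̄)² = 47.2733
r_1 = -17.5578 / 47.2733 = -0.371

-0.371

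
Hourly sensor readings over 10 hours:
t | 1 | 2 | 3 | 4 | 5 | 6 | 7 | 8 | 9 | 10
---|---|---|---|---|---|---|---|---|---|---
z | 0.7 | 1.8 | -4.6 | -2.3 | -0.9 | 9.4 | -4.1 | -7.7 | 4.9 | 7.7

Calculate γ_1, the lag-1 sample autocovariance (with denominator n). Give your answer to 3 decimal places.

Mean z̄ = (0.7 + 1.8 − 4.6 − 2.3 − 0.9 + 9.4 − 4.1 − 7.7 + 4.9 + 7.7)/10 = 0.4900
Σ_{t=1}^{9}(z_t−z̄)(z_{t+1}−z̄) = -8.3251
γ_1 = -8.3251 / 10 = -0.833

-0.833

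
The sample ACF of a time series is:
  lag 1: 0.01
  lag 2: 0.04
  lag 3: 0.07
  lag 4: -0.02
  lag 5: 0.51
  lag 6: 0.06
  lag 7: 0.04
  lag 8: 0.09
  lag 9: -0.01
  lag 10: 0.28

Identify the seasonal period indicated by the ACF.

The largest autocorrelation is r_5 = 0.51, with a weaker echo at lag 10 (0.28); the remaining lags stay at or below 0.09.
The dominant spike at lag 5 indicates a seasonal period of 5.

5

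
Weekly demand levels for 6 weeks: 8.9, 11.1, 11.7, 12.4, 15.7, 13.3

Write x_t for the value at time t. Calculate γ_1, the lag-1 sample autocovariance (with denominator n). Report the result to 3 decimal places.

1.444

Mean x̄ = (8.9 + 11.1 + 11.7 + 12.4 + 15.7 + 13.3)/6 = 12.1833
Σ_{t=1}^{5}(x_t−x̄)(x_{t+1}−x̄) = 8.6647
γ_1 = 8.6647 / 6 = 1.444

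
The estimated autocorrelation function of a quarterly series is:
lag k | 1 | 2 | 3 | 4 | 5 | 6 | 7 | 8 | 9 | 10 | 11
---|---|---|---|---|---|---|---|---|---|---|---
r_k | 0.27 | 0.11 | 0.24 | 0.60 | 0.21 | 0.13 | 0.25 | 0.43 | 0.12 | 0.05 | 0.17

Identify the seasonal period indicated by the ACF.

4

The largest autocorrelation is r_4 = 0.60, with a weaker echo at lag 8 (0.43); the remaining lags stay at or below 0.27. The elevated value at lag 1 (0.27), dropping to 0.11 at lag 2, reflects decaying short-term dependence rather than seasonality.
The dominant spike at lag 4 indicates a seasonal period of 4.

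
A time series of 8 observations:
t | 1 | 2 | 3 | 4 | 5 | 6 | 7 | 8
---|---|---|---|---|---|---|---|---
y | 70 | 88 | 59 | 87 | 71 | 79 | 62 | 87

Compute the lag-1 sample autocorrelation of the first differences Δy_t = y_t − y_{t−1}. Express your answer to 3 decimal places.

First differences Δy: 18, -29, 28, -16, 8, -17, 25
Mean of differences = 2.4286
Numerator Σ(Δy_t−Δȳ)(Δy_{t+1}−Δȳ) = -2413.7551
Denominator Σ(Δy_t−Δȳ)² = 3141.7143
r_1(Δy) = -2413.7551 / 3141.7143 = -0.768

-0.768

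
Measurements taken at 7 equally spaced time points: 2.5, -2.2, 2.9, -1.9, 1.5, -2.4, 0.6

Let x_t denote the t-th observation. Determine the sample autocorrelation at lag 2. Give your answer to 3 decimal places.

Mean x̄ = (2.5 − 2.2 + 2.9 − 1.9 + 1.5 − 2.4 + 0.6)/7 = 0.1429
Deviations from mean: 2.3571, -2.3429, 2.7571, -2.0429, 1.3571, -2.5429, 0.4571
Σ(x_t−x̄)(x_{t+2}−x̄) = (6.4990) + (4.7861) + (3.7418) + (5.1947) + (0.6204) = 20.8420
Denominator Σ(x_t−x̄)² = 31.3371
r_2 = 20.8420 / 31.3371 = 0.665

0.665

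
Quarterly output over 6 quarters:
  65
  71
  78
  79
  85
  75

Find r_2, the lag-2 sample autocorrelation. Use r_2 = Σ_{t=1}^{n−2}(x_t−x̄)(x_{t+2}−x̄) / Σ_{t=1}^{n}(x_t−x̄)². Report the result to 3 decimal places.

-0.084

Mean x̄ = (65 + 71 + 78 + 79 + 85 + 75)/6 = 75.5000
Deviations from mean: -10.5000, -4.5000, 2.5000, 3.5000, 9.5000, -0.5000
Σ(x_t−x̄)(x_{t+2}−x̄) = (-26.2500) + (-15.7500) + (23.7500) + (-1.7500) = -20.0000
Denominator Σ(x_t−x̄)² = 239.5000
r_2 = -20.0000 / 239.5000 = -0.084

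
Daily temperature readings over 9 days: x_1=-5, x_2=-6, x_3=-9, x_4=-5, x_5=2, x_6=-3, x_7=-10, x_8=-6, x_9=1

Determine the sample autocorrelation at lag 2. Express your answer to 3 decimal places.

-0.733

Mean x̄ = (-5 − 6 − 9 − 5 + 2 − 3 − 10 − 6 + 1)/9 = -4.5556
Σ(x_t−x̄)(x_{t+2}−x̄) = (1.9753) + (0.6420) + (-29.1358) + (-0.6914) + (-35.6914) + (-2.2469) + (-30.2469) = -95.3951
Denominator Σ(x_t−x̄)² = 130.2222
r_2 = -95.3951 / 130.2222 = -0.733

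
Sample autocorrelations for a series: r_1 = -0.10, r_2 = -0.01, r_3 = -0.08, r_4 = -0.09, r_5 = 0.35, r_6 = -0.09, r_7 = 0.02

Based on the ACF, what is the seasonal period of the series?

The largest autocorrelation is r_5 = 0.35; the remaining lags stay at or below 0.02.
The dominant spike at lag 5 indicates a seasonal period of 5.

5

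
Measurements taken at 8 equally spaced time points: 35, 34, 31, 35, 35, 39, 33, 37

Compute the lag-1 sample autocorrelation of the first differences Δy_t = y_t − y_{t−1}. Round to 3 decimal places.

-0.608

First differences Δy: -1, -3, 4, 0, 4, -6, 4
Mean of differences = 0.2857
Numerator Σ(Δy_t−Δȳ)(Δy_{t+1}−Δȳ) = -56.7959
Denominator Σ(Δy_t−Δȳ)² = 93.4286
r_1(Δy) = -56.7959 / 93.4286 = -0.608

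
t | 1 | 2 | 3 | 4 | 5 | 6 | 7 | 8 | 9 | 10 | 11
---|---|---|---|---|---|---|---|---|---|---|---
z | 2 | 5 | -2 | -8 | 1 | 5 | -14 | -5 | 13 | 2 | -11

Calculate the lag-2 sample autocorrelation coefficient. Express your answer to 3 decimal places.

-0.757

Mean z̄ = (2 + 5 − 2 − 8 + 1 + 5 − 14 − 5 + 13 + 2 − 11)/11 = -1.0909
Numerator Σ_{t=1}^{9}(z_t−z̄)(z_{t+2}−z̄) = -473.2893
Denominator Σ(z_t−z̄)² = 624.9091
r_2 = -473.2893 / 624.9091 = -0.757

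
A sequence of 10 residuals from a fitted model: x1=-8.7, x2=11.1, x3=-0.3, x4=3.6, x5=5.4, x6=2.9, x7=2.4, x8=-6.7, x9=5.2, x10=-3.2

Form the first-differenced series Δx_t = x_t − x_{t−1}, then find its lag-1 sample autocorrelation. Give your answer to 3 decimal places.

First differences Δx: 19.8, -11.4, 3.9, 1.8, -2.5, -0.5, -9.1, 11.9, -8.4
Mean of differences = 0.6111
Numerator Σ(Δx_t−Δx̄)(Δx_{t+1}−Δx̄) = -466.8779
Denominator Σ(Δx_t−Δx̄)² = 838.5689
r_1(Δx) = -466.8779 / 838.5689 = -0.557

-0.557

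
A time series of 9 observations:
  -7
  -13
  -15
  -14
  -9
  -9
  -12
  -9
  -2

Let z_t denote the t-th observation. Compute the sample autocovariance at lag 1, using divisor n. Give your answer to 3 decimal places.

Mean z̄ = (-7 − 13 − 15 − 14 − 9 − 9 − 12 − 9 − 2)/9 = -10.0000
Σ_{t=1}^{8}(z_t−z̄)(z_{t+1}−z̄) = 27.0000
γ_1 = 27.0000 / 9 = 3.000

3.000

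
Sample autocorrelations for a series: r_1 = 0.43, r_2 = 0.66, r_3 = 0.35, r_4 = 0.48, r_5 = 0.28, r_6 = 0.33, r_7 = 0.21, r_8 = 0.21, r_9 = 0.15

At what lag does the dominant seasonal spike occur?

2

The largest autocorrelation is r_2 = 0.66, with a weaker echo at lag 4 (0.48); the remaining lags stay at or below 0.43.
The dominant spike at lag 2 indicates a seasonal period of 2.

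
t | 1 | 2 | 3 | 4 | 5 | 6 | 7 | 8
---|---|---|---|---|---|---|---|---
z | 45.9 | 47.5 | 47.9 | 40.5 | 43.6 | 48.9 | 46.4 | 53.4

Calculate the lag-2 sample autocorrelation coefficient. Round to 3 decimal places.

Mean z̄ = (45.9 + 47.5 + 47.9 + 40.5 + 43.6 + 48.9 + 46.4 + 53.4)/8 = 46.7625
Numerator Σ_{t=1}^{6}(z_t−z̄)(z_{t+2}−z̄) = -7.2491
Denominator Σ(z_t−z̄)² = 100.5588
r_2 = -7.2491 / 100.5588 = -0.072

-0.072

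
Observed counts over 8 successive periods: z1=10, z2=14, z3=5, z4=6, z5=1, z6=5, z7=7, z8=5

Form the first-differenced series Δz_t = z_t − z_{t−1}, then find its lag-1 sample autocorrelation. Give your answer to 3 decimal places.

-0.499

First differences Δz: 4, -9, 1, -5, 4, 2, -2
Mean of differences = -0.7143
Numerator Σ(Δz_t−Δz̄)(Δz_{t+1}−Δz̄) = -71.5102
Denominator Σ(Δz_t−Δz̄)² = 143.4286
r_1(Δz) = -71.5102 / 143.4286 = -0.499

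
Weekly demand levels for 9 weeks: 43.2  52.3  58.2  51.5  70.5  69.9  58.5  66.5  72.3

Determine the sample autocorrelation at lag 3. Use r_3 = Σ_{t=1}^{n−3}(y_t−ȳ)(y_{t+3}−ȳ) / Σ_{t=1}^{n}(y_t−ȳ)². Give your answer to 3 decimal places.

Mean ȳ = (43.2 + 52.3 + 58.2 + 51.5 + 70.5 + 69.9 + 58.5 + 66.5 + 72.3)/9 = 60.3222
Σ(y_t−ȳ)(y_{t+3}−ȳ) = (151.0560) + (-81.6484) + (-20.3262) + (16.0760) + (62.8760) + (114.7205) = 242.7541
Denominator Σ(y_t−ȳ)² = 820.1356
r_3 = 242.7541 / 820.1356 = 0.296

0.296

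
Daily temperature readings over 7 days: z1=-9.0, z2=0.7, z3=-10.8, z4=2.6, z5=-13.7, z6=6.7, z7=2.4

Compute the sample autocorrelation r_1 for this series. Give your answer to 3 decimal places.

Mean z̄ = (-9.0 + 0.7 − 10.8 + 2.6 − 13.7 + 6.7 + 2.4)/7 = -3.0143
Deviations from mean: -5.9857, 3.7143, -7.7857, 5.6143, -10.6857, 9.7143, 5.4143
Numerator Σ_{t=1}^{6}(z_t−z̄)(z_{t+1}−z̄) = -206.0631
Denominator Σ(z_t−z̄)² = 379.6286
r_1 = -206.0631 / 379.6286 = -0.543

-0.543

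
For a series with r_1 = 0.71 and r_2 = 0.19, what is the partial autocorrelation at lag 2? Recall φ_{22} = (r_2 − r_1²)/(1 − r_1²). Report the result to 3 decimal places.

-0.633

φ_{22} = (r_2 − r_1²) / (1 − r_1²)
r_1² = (0.71)² = 0.5041
Numerator = 0.19 − 0.5041 = -0.3141; denominator = 1 − 0.5041 = 0.4959
φ_{22} = -0.3141 / 0.4959 = -0.633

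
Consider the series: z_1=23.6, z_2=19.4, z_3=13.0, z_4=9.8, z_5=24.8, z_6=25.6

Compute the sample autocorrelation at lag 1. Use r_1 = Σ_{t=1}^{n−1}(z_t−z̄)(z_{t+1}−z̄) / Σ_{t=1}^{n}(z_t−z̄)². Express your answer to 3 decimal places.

Mean z̄ = (23.6 + 19.4 + 13.0 + 9.8 + 24.8 + 25.6)/6 = 19.3667
Deviations from mean: 4.2333, 0.0333, -6.3667, -9.5667, 5.4333, 6.2333
Σ(z_t−z̄)(z_{t+1}−z̄) = (0.1411) + (-0.2122) + (60.9078) + (-51.9789) + (33.8678) = 42.7256
Denominator Σ(z_t−z̄)² = 218.3533
r_1 = 42.7256 / 218.3533 = 0.196

0.196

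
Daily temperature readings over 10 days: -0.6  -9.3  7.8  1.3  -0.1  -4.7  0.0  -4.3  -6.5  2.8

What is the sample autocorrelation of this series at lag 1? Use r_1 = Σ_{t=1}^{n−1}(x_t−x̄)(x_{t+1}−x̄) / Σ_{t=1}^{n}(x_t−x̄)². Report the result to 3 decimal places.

-0.316

Mean x̄ = (-0.6 − 9.3 + 7.8 + 1.3 − 0.1 − 4.7 + 0.0 − 4.3 − 6.5 + 2.8)/10 = -1.3600
Numerator Σ_{t=1}^{9}(x_t−x̄)(x_{t+1}−x̄) = -70.0676
Denominator Σ(x_t−x̄)² = 221.5640
r_1 = -70.0676 / 221.5640 = -0.316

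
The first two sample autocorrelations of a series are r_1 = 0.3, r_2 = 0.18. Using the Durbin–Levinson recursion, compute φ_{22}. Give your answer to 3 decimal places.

0.099

φ_{22} = (r_2 − r_1²) / (1 − r_1²)
r_1² = (0.3)² = 0.09
Numerator = 0.18 − 0.0900 = 0.0900; denominator = 1 − 0.0900 = 0.9100
φ_{22} = 0.0900 / 0.9100 = 0.099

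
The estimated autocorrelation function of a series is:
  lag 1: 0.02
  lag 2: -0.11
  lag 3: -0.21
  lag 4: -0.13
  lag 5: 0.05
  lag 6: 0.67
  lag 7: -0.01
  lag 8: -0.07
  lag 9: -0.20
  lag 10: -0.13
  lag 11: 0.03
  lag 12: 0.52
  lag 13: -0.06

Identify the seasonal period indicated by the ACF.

6

The largest autocorrelation is r_6 = 0.67, with a weaker echo at lag 12 (0.52); the remaining lags stay at or below 0.05.
The dominant spike at lag 6 indicates a seasonal period of 6.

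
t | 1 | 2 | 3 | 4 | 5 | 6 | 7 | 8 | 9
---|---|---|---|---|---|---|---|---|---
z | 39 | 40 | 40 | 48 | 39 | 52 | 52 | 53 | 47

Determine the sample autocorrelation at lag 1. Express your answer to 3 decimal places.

Mean z̄ = (39 + 40 + 40 + 48 + 39 + 52 + 52 + 53 + 47)/9 = 45.5556
Numerator Σ_{t=1}^{8}(z_t−z̄)(z_{t+1}−z̄) = 95.6914
Denominator Σ(z_t−z̄)² = 294.2222
r_1 = 95.6914 / 294.2222 = 0.325

0.325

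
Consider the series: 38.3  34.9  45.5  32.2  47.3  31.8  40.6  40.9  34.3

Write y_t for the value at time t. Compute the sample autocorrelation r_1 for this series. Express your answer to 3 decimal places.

-0.802

Mean ȳ = (38.3 + 34.9 + 45.5 + 32.2 + 47.3 + 31.8 + 40.6 + 40.9 + 34.3)/9 = 38.4222
Numerator Σ_{t=1}^{8}(y_t−ȳ)(y_{t+1}−ȳ) = -201.8083
Denominator Σ(y_t−ȳ)² = 251.7756
r_1 = -201.8083 / 251.7756 = -0.802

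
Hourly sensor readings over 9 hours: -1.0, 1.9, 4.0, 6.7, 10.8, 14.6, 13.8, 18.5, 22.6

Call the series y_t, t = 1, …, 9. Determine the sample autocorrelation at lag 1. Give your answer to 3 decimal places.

0.630

Mean ȳ = (-1.0 + 1.9 + 4.0 + 6.7 + 10.8 + 14.6 + 13.8 + 18.5 + 22.6)/9 = 10.2111
Numerator Σ_{t=1}^{8}(y_t−ȳ)(y_{t+1}−ȳ) = 315.3121
Denominator Σ(y_t−ȳ)² = 500.3489
r_1 = 315.3121 / 500.3489 = 0.630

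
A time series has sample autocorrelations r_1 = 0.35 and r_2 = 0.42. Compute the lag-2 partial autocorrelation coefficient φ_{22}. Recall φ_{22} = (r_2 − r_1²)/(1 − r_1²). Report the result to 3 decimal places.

φ_{22} = (r_2 − r_1²) / (1 − r_1²)
r_1² = (0.35)² = 0.1225
Numerator = 0.42 − 0.1225 = 0.2975; denominator = 1 − 0.1225 = 0.8775
φ_{22} = 0.2975 / 0.8775 = 0.339

0.339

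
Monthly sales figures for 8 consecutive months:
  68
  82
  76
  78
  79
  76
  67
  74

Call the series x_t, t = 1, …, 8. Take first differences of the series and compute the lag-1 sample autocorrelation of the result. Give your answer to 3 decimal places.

-0.326

First differences Δx: 14, -6, 2, 1, -3, -9, 7
Mean of differences = 0.8571
Numerator Σ(Δx_t−Δx̄)(Δx_{t+1}−Δx̄) = -120.8776
Denominator Σ(Δx_t−Δx̄)² = 370.8571
r_1(Δx) = -120.8776 / 370.8571 = -0.326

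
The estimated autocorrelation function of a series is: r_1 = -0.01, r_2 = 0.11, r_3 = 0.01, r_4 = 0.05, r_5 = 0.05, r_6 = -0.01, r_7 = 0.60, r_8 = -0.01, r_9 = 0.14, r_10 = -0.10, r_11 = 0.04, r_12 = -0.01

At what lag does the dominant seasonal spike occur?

The largest autocorrelation is r_7 = 0.60; the remaining lags stay at or below 0.14.
The dominant spike at lag 7 indicates a seasonal period of 7.

7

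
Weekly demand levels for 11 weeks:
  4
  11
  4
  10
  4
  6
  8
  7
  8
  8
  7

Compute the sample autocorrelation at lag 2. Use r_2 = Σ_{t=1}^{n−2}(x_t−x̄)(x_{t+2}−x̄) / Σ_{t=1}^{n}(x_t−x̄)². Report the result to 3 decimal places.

Mean x̄ = (4 + 11 + 4 + 10 + 4 + 6 + 8 + 7 + 8 + 8 + 7)/11 = 7.0000
Numerator Σ_{t=1}^{9}(x_t−x̄)(x_{t+2}−x̄) = 25.0000
Denominator Σ(x_t−x̄)² = 56.0000
r_2 = 25.0000 / 56.0000 = 0.446

0.446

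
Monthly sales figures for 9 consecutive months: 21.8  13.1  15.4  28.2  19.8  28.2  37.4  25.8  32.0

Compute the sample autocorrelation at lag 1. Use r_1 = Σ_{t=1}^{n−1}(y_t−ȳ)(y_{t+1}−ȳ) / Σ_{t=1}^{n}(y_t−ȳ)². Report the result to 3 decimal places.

Mean ȳ = (21.8 + 13.1 + 15.4 + 28.2 + 19.8 + 28.2 + 37.4 + 25.8 + 32.0)/9 = 24.6333
Numerator Σ_{t=1}^{8}(y_t−ȳ)(y_{t+1}−ȳ) = 140.7822
Denominator Σ(y_t−ȳ)² = 493.7200
r_1 = 140.7822 / 493.7200 = 0.285

0.285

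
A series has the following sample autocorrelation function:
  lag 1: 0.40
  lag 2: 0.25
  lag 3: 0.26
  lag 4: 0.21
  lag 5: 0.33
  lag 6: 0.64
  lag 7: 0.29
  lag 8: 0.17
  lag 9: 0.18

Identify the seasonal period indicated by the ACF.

6

The largest autocorrelation is r_6 = 0.64; the remaining lags stay at or below 0.40. The elevated value at lag 1 (0.40), dropping to 0.25 at lag 2, reflects decaying short-term dependence rather than seasonality.
The dominant spike at lag 6 indicates a seasonal period of 6.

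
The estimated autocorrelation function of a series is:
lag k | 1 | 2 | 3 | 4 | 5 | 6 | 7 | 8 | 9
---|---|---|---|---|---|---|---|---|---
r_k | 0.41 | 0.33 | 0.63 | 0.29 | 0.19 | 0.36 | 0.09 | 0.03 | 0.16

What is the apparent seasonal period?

The largest autocorrelation is r_3 = 0.63; the remaining lags stay at or below 0.41. The elevated value at lag 1 (0.41), dropping to 0.33 at lag 2, reflects decaying short-term dependence rather than seasonality.
The dominant spike at lag 3 indicates a seasonal period of 3.

3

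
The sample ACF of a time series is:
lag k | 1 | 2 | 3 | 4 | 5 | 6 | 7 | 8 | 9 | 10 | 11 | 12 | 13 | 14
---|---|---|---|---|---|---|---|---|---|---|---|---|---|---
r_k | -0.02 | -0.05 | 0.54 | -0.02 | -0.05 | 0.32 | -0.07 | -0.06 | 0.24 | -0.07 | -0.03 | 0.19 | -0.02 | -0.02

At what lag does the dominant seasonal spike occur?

3

The largest autocorrelation is r_3 = 0.54, with weaker echoes at lags 6 (0.32), 9 (0.24) and 12 (0.19); the remaining lags stay at or below -0.02.
The dominant spike at lag 3 indicates a seasonal period of 3.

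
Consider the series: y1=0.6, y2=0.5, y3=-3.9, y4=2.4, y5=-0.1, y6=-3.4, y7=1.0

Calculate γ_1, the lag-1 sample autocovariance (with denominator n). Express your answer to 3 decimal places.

-2.335

Mean ȳ = (0.6 + 0.5 − 3.9 + 2.4 − 0.1 − 3.4 + 1.0)/7 = -0.4143
Deviations: 1.0143, 0.9143, -3.4857, 2.8143, 0.3143, -2.9857, 1.4143
Σ_{t=1}^{6}(y_t−ȳ)(y_{t+1}−ȳ) = -16.3459
γ_1 = -16.3459 / 7 = -2.335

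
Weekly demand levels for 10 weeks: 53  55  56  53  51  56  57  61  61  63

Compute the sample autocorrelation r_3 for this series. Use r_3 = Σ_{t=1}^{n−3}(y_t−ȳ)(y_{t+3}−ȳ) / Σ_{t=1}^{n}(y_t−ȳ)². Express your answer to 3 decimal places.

-0.028

Mean ȳ = (53 + 55 + 56 + 53 + 51 + 56 + 57 + 61 + 61 + 63)/10 = 56.6000
Σ(y_t−ȳ)(y_{t+3}−ȳ) = (12.9600) + (8.9600) + (0.3600) + (-1.4400) + (-24.6400) + (-2.6400) + (2.5600) = -3.8800
Denominator Σ(y_t−ȳ)² = 140.4000
r_3 = -3.8800 / 140.4000 = -0.028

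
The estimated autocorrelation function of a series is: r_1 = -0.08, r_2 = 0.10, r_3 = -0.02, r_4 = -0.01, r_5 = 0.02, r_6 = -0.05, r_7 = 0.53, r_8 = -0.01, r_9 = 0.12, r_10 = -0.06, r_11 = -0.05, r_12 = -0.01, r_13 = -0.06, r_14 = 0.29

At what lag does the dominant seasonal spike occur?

7

The largest autocorrelation is r_7 = 0.53, with a weaker echo at lag 14 (0.29); the remaining lags stay at or below 0.12.
The dominant spike at lag 7 indicates a seasonal period of 7.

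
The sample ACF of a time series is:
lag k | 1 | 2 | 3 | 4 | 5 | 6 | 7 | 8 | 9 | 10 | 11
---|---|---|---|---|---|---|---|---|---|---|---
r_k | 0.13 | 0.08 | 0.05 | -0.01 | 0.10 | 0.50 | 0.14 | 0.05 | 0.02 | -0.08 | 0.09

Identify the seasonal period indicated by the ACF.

6

The largest autocorrelation is r_6 = 0.50; the remaining lags stay at or below 0.14.
The dominant spike at lag 6 indicates a seasonal period of 6.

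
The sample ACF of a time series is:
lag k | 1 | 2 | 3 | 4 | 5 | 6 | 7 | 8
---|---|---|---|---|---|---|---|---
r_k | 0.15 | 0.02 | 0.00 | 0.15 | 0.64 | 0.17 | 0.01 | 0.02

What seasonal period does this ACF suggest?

5

The largest autocorrelation is r_5 = 0.64; the remaining lags stay at or below 0.17.
The dominant spike at lag 5 indicates a seasonal period of 5.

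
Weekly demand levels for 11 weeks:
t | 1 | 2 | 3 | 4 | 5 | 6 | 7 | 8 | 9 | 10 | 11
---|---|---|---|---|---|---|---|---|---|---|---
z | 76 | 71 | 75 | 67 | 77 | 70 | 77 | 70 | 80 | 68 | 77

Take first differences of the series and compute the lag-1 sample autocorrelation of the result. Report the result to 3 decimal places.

First differences Δz: -5, 4, -8, 10, -7, 7, -7, 10, -12, 9
Mean of differences = 0.1000
Numerator Σ(Δz_t−Δz̄)(Δz_{t+1}−Δz̄) = -597.7100
Denominator Σ(Δz_t−Δz̄)² = 676.9000
r_1(Δz) = -597.7100 / 676.9000 = -0.883

-0.883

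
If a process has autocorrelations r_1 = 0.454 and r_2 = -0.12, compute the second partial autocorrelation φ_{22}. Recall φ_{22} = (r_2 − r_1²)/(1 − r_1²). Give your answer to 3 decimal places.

φ_{22} = (r_2 − r_1²) / (1 − r_1²)
r_1² = (0.454)² = 0.206116
Numerator = -0.12 − 0.2061 = -0.3261; denominator = 1 − 0.2061 = 0.7939
φ_{22} = -0.3261 / 0.7939 = -0.411

-0.411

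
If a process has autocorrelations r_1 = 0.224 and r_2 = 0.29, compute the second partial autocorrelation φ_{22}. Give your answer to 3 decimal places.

0.252

φ_{22} = (r_2 − r_1²) / (1 − r_1²)
r_1² = (0.224)² = 0.050176
Numerator = 0.29 − 0.0502 = 0.2398; denominator = 1 − 0.0502 = 0.9498
φ_{22} = 0.2398 / 0.9498 = 0.252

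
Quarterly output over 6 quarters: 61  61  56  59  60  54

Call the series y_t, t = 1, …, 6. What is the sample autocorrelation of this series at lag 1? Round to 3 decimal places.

Mean ȳ = (61 + 61 + 56 + 59 + 60 + 54)/6 = 58.5000
Deviations from mean: 2.5000, 2.5000, -2.5000, 0.5000, 1.5000, -4.5000
Σ(y_t−ȳ)(y_{t+1}−ȳ) = (6.2500) + (-6.2500) + (-1.2500) + (0.7500) + (-6.7500) = -7.2500
Denominator Σ(y_t−ȳ)² = 41.5000
r_1 = -7.2500 / 41.5000 = -0.175

-0.175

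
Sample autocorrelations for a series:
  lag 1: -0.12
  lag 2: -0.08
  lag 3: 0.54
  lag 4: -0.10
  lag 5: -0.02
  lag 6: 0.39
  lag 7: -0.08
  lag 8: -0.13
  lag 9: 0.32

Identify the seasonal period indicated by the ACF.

3

The largest autocorrelation is r_3 = 0.54, with weaker echoes at lags 6 (0.39) and 9 (0.32); the remaining lags stay at or below -0.02.
The dominant spike at lag 3 indicates a seasonal period of 3.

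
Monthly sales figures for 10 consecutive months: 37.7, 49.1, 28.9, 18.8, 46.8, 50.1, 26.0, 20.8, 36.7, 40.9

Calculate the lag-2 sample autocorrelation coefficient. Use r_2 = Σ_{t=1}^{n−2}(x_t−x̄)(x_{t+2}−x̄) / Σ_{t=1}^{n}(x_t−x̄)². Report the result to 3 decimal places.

-0.816

Mean x̄ = (37.7 + 49.1 + 28.9 + 18.8 + 46.8 + 50.1 + 26.0 + 20.8 + 36.7 + 40.9)/10 = 35.5800
Numerator Σ_{t=1}^{8}(x_t−x̄)(x_{t+2}−x̄) = -971.0748
Denominator Σ(x_t−x̄)² = 1189.9760
r_2 = -971.0748 / 1189.9760 = -0.816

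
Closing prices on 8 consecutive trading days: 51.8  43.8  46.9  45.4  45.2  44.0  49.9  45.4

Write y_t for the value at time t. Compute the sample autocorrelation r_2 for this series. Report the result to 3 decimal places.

Mean ȳ = (51.8 + 43.8 + 46.9 + 45.4 + 45.2 + 44.0 + 49.9 + 45.4)/8 = 46.5500
Deviations from mean: 5.2500, -2.7500, 0.3500, -1.1500, -1.3500, -2.5500, 3.3500, -1.1500
Σ(y_t−ȳ)(y_{t+2}−ȳ) = (1.8375) + (3.1625) + (-0.4725) + (2.9325) + (-4.5225) + (2.9325) = 5.8700
Denominator Σ(y_t−ȳ)² = 57.4400
r_2 = 5.8700 / 57.4400 = 0.102

0.102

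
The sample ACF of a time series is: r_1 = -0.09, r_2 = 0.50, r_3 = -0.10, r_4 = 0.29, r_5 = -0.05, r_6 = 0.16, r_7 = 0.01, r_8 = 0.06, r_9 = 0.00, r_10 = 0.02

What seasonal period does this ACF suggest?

2

The largest autocorrelation is r_2 = 0.50, with weaker echoes at lags 4 (0.29) and 6 (0.16); the remaining lags stay at or below 0.06.
The dominant spike at lag 2 indicates a seasonal period of 2.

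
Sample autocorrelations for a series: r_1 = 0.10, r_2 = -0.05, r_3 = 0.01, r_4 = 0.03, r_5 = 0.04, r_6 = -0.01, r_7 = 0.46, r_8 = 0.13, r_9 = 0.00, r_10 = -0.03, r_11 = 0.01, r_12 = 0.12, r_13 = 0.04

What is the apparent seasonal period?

The largest autocorrelation is r_7 = 0.46; the remaining lags stay at or below 0.13.
The dominant spike at lag 7 indicates a seasonal period of 7.

7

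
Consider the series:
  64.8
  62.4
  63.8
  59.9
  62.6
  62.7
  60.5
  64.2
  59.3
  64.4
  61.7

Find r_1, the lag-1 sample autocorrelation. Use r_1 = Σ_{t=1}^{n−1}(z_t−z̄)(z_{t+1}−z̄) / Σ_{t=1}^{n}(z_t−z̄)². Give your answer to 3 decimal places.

Mean z̄ = (64.8 + 62.4 + 63.8 + 59.9 + 62.6 + 62.7 + 60.5 + 64.2 + 59.3 + 64.4 + 61.7)/11 = 62.3909
Numerator Σ_{t=1}^{10}(z_t−z̄)(z_{t+1}−z̄) = -21.1264
Denominator Σ(z_t−z̄)² = 35.0491
r_1 = -21.1264 / 35.0491 = -0.603

-0.603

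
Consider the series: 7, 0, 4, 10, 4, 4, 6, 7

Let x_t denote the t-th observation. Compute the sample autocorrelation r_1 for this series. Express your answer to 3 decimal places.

-0.204

Mean x̄ = (7 + 0 + 4 + 10 + 4 + 4 + 6 + 7)/8 = 5.2500
Σ(x_t−x̄)(x_{t+1}−x̄) = (-9.1875) + (6.5625) + (-5.9375) + (-5.9375) + (1.5625) + (-0.9375) + (1.3125) = -12.5625
Denominator Σ(x_t−x̄)² = 61.5000
r_1 = -12.5625 / 61.5000 = -0.204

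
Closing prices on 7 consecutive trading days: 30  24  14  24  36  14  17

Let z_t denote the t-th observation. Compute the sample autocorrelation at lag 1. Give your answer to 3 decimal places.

Mean z̄ = (30 + 24 + 14 + 24 + 36 + 14 + 17)/7 = 22.7143
Deviations from mean: 7.2857, 1.2857, -8.7143, 1.2857, 13.2857, -8.7143, -5.7143
Numerator Σ_{t=1}^{6}(z_t−z̄)(z_{t+1}−z̄) = -61.9388
Denominator Σ(z_t−z̄)² = 417.4286
r_1 = -61.9388 / 417.4286 = -0.148

-0.148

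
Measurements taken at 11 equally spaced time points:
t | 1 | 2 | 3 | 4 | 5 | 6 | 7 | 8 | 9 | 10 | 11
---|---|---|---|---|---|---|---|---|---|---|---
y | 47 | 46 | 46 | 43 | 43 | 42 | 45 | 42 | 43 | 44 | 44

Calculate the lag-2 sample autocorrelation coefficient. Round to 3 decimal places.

0.220

Mean ȳ = (47 + 46 + 46 + 43 + 43 + 42 + 45 + 42 + 43 + 44 + 44)/11 = 44.0909
Numerator Σ_{t=1}^{9}(y_t−ȳ)(y_{t+2}−ȳ) = 6.3471
Denominator Σ(y_t−ȳ)² = 28.9091
r_2 = 6.3471 / 28.9091 = 0.220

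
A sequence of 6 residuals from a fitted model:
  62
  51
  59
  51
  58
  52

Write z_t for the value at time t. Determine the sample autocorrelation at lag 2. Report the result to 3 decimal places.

Mean z̄ = (62 + 51 + 59 + 51 + 58 + 52)/6 = 55.5000
Deviations from mean: 6.5000, -4.5000, 3.5000, -4.5000, 2.5000, -3.5000
Σ(z_t−z̄)(z_{t+2}−z̄) = (22.7500) + (20.2500) + (8.7500) + (15.7500) = 67.5000
Denominator Σ(z_t−z̄)² = 113.5000
r_2 = 67.5000 / 113.5000 = 0.595

0.595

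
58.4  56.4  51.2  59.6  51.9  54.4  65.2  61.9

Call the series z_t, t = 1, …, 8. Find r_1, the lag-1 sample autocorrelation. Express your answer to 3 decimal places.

Mean z̄ = (58.4 + 56.4 + 51.2 + 59.6 + 51.9 + 54.4 + 65.2 + 61.9)/8 = 57.3750
Deviations from mean: 1.0250, -0.9750, -6.1750, 2.2250, -5.4750, -2.9750, 7.8250, 4.5250
Σ(z_t−z̄)(z_{t+1}−z̄) = (-0.9994) + (6.0206) + (-13.7394) + (-12.1819) + (16.2881) + (-23.2794) + (35.4081) = 7.5169
Denominator Σ(z_t−z̄)² = 165.6150
r_1 = 7.5169 / 165.6150 = 0.045

0.045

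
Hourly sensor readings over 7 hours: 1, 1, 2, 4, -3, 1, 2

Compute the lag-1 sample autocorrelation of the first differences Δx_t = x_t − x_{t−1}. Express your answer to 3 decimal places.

First differences Δx: 0, 1, 2, -7, 4, 1
Mean of differences = 0.1667
Numerator Σ(Δx_t−Δx̄)(Δx_{t+1}−Δx̄) = -36.0278
Denominator Σ(Δx_t−Δx̄)² = 70.8333
r_1(Δx) = -36.0278 / 70.8333 = -0.509

-0.509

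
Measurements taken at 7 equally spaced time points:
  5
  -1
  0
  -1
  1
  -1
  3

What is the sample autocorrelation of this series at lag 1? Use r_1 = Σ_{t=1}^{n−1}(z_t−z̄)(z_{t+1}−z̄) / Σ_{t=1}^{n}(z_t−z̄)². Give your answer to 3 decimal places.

-0.275

Mean z̄ = (5 − 1 + 0 − 1 + 1 − 1 + 3)/7 = 0.8571
Deviations from mean: 4.1429, -1.8571, -0.8571, -1.8571, 0.1429, -1.8571, 2.1429
Σ(z_t−z̄)(z_{t+1}−z̄) = (-7.6939) + (1.5918) + (1.5918) + (-0.2653) + (-0.2653) + (-3.9796) = -9.0204
Denominator Σ(z_t−z̄)² = 32.8571
r_1 = -9.0204 / 32.8571 = -0.275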